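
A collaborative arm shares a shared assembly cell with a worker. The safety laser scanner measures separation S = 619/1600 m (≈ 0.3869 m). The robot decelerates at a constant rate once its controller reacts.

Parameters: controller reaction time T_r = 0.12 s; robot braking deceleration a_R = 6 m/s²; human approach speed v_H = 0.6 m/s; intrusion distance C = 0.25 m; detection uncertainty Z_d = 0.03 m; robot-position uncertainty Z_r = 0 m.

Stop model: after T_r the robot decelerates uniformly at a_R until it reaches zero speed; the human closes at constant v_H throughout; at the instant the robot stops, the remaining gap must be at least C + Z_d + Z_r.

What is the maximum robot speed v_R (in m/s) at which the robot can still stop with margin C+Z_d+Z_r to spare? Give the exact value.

at the boundary: (1/12)·v² + (11/50)·v + (-279/8000) = 0
  disc = (11/50)² − 4·(1/12)·(-279/8000) = 2401/40000 ; √disc = 49/200
  v_R = (−(11/50) + 49/200) / (2·(1/12)) = 3/20 m/s
check:
stop time T_s = (3/20)/6 = 0.0250 s
reaction-phase robot travel = 0.1500·0.1200 = 0.0180 m
robot covers 0.1500·0.0250 − ½·6.0000·0.0250² = 0.0019 m while stopping
human over T_r+T_s: 0.6000·(0.1200+0.0250) = 0.0870 m
C+Z_d+Z_r = 0.2500+0.0300+0.0000 = 0.2800 m
sum ≈ 0.0180+0.0019+0.0870+0.2800 ≈ 0.3869 m = S ✓

v_R_max = 3/20 m/s = 0.1500 m/s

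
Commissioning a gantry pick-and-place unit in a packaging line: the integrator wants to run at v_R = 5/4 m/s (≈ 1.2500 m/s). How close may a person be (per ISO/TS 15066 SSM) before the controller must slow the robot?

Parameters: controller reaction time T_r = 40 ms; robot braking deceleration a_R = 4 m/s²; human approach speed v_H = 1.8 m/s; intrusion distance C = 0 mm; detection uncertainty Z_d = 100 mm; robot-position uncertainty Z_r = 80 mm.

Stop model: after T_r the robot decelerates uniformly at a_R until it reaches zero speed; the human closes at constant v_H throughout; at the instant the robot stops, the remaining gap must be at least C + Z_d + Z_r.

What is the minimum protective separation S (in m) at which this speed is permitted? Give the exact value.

stop time T_s = (5/4)/4 = 0.3125 s
robot in T_r: 1.2500·0.0400 = 0.0500 m
robot covers 1.2500·0.3125 − ½·4.0000·0.3125² = 0.1953 m while stopping
person approaches 1.8000·(0.0400+0.3125) = 0.6345 m
C+Z_d+Z_r = 0.0000+0.1000+0.0800 = 0.1800 m
S_min ≈ 0.0500+0.1953+0.6345+0.1800  ⇒  S_min = 16957/16000 m

S_min = 16957/16000 m = 1.0598 m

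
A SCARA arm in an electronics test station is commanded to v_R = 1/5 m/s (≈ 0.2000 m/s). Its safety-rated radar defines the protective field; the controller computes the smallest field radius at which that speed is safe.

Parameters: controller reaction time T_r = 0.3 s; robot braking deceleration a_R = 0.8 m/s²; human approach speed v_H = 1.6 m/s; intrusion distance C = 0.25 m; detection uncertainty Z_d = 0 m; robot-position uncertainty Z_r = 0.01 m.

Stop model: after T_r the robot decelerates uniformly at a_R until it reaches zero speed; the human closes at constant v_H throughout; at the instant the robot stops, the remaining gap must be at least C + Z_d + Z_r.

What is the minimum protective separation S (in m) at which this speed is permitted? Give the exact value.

T_s = v_R/a_R = (1/5)/(4/5) = 0.2500 s
robot in T_r: 0.2000·0.3000 = 0.0600 m
robot under decel: 0.2000²/(2·0.8000) = 0.0250 m
human closes 1.6000·0.5500 = 0.8800 m
margins: 0.2500+0.0000+0.0100 = 0.2600 m
S_min ≈ 0.0600+0.0250+0.8800+0.2600  ⇒  S_min = 49/40 m

S_min = 49/40 m = 1.2250 m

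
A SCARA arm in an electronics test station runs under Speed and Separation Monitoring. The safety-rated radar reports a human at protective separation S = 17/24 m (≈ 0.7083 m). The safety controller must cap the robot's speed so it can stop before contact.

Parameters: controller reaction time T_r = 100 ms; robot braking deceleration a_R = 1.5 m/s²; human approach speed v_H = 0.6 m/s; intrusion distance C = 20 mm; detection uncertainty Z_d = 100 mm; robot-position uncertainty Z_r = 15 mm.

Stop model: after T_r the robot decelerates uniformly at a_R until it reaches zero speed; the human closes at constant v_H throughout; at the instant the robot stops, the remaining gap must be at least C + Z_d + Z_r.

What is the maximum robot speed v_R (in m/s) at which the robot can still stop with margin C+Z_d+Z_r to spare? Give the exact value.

v_R_max = 7/10 m/s = 0.7000 m/s

at the boundary: (1/3)·v² + (1/2)·v + (-77/150) = 0
  disc = (1/2)² − 4·(1/3)·(-77/150) = 841/900 ; √disc = 29/30
  v_R = (−(1/2) + 29/30) / (2·(1/3)) = 7/10 m/s
check:
T_s = v_R/a_R = (7/10)/(3/2) = 0.4667 s
reaction-phase robot travel = 0.7000·0.1000 = 0.0700 m
robot under decel: 0.7000²/(2·1.5000) = 0.1633 m
person approaches 0.6000·(0.1000+0.4667) = 0.3400 m
margins: 0.0200+0.1000+0.0150 = 0.1350 m
sum ≈ 0.0700+0.1633+0.3400+0.1350 ≈ 0.7083 m = S ✓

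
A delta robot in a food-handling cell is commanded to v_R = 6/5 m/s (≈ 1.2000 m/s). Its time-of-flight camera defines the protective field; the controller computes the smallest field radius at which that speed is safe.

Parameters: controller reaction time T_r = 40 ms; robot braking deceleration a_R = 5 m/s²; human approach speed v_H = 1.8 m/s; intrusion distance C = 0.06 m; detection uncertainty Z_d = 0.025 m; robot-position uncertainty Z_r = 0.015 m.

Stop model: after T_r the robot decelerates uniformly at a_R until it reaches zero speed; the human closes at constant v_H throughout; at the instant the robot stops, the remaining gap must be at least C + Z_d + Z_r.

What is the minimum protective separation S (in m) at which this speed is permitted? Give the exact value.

T_s = v_R/a_R = (6/5)/5 = 0.2400 s
robot in T_r: 1.2000·0.0400 = 0.0480 m
robot covers 1.2000·0.2400 − ½·5.0000·0.2400² = 0.1440 m while stopping
human over T_r+T_s: 1.8000·(0.0400+0.2400) = 0.5040 m
C+Z_d+Z_r = 0.0600+0.0250+0.0150 = 0.1000 m
S_min ≈ 0.0480+0.1440+0.5040+0.1000  ⇒  S_min = 199/250 m

S_min = 199/250 m = 0.7960 m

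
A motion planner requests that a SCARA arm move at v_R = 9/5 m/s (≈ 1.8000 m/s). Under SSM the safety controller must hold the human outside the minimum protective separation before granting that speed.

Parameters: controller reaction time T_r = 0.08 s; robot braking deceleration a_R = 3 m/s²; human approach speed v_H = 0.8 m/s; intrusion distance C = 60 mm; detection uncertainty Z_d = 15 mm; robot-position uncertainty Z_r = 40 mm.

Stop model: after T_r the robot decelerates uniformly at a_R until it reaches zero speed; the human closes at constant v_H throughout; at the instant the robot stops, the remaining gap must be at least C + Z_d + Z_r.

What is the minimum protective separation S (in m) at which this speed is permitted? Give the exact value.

T_s = v_R/a_R = (9/5)/3 = 0.6000 s
robot covers v_R·T_r = 1.8000·0.0800 = 0.1440 m before braking
robot covers 1.8000·0.6000 − ½·3.0000·0.6000² = 0.5400 m while stopping
human closes 0.8000·0.6800 = 0.5440 m
C+Z_d+Z_r = 0.0600+0.0150+0.0400 = 0.1150 m
S_min ≈ 0.1440+0.5400+0.5440+0.1150  ⇒  S_min = 1343/1000 m

S_min = 1343/1000 m = 1.3430 m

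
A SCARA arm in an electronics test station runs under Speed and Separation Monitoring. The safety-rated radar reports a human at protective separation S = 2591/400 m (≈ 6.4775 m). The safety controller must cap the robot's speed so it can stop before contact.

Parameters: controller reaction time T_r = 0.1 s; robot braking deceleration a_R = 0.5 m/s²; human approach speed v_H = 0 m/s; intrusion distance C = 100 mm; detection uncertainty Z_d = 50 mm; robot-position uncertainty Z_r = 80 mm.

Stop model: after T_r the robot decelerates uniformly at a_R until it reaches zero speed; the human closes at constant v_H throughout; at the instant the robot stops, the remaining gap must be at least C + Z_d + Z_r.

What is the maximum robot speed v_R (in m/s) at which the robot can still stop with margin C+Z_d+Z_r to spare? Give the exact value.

v_R_max = 49/20 m/s = 2.4500 m/s

at the boundary: (1)·v² + (1/10)·v + (-2499/400) = 0
  disc = (1/10)² − 4·(1)·(-2499/400) = 25 ; √disc = 5
  v_R = (−(1/10) + 5) / (2·(1)) = 49/20 m/s
check:
stop time T_s = (49/20)/(1/2) = 4.9000 s
reaction-phase robot travel = 2.4500·0.1000 = 0.2450 m
braking distance = 2.4500²/(2·0.5000) = 6.0025 m
human closes 0.0000·5.0000 = 0.0000 m
residual clearance needed = 0.1000+0.0500+0.0800 = 0.2300 m
sum ≈ 0.2450+6.0025+0.0000+0.2300 ≈ 6.4775 m = S ✓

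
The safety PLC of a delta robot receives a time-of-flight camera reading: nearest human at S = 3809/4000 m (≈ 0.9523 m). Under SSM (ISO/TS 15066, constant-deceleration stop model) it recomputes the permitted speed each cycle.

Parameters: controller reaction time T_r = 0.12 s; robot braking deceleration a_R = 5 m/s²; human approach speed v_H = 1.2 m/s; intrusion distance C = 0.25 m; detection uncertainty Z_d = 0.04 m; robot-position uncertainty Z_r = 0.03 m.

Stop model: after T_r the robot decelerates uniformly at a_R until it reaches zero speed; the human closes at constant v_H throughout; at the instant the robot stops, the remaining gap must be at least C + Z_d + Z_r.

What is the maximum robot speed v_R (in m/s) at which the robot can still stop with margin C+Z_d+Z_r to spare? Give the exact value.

v_R_max = 21/20 m/s = 1.0500 m/s

quadratic (1/10)·v² + (9/25)·v + (-1953/4000) = 0
  disc = (9/25)² − 4·(1/10)·(-1953/4000) = 3249/10000 ; √disc = 57/100
  v_R = (−(9/25) + 57/100) / (2·(1/10)) = 21/20 m/s
check:
T_s = v_R/a_R = (21/20)/5 = 0.2100 s
reaction-phase robot travel = 1.0500·0.1200 = 0.1260 m
robot under decel: 1.0500²/(2·5.0000) = 0.1103 m
person approaches 1.2000·(0.1200+0.2100) = 0.3960 m
C+Z_d+Z_r = 0.2500+0.0400+0.0300 = 0.3200 m
sum ≈ 0.1260+0.1103+0.3960+0.3200 ≈ 0.9523 m = S ✓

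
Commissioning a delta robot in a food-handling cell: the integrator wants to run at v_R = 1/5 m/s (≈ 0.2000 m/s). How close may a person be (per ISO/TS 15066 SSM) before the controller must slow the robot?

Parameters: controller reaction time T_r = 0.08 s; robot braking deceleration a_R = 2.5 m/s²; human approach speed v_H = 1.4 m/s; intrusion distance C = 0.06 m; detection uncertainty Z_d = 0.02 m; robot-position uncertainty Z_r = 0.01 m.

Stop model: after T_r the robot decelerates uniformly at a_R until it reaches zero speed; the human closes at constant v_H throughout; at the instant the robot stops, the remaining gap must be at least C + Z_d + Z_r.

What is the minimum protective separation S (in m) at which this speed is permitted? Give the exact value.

S_min = 169/500 m = 0.3380 m

T_s = v_R/a_R = (1/5)/(5/2) = 0.0800 s
robot covers v_R·T_r = 0.2000·0.0800 = 0.0160 m before braking
braking distance = 0.2000²/(2·2.5000) = 0.0080 m
person approaches 1.4000·(0.0800+0.0800) = 0.2240 m
margins: 0.0600+0.0200+0.0100 = 0.0900 m
S_min ≈ 0.0160+0.0080+0.2240+0.0900  ⇒  S_min = 169/500 m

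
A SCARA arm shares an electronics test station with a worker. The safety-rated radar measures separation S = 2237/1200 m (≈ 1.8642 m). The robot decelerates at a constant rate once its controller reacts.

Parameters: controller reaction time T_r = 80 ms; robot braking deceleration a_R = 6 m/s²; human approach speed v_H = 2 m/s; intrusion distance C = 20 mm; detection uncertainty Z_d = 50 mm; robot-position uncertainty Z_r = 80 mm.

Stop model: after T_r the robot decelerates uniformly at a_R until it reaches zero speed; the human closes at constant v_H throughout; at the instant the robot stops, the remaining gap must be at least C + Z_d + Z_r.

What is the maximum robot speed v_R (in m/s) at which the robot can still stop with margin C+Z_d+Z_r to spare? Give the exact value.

at the boundary: (1/12)·v² + (31/75)·v + (-373/240) = 0
  disc = (31/75)² − 4·(1/12)·(-373/240) = 6889/10000 ; √disc = 83/100
  v_R = (−(31/75) + 83/100) / (2·(1/12)) = 5/2 m/s
check:
stop time T_s = (5/2)/6 = 0.4167 s
reaction-phase robot travel = 2.5000·0.0800 = 0.2000 m
robot covers 2.5000·0.4167 − ½·6.0000·0.4167² = 0.5208 m while stopping
human over T_r+T_s: 2.0000·(0.0800+0.4167) = 0.9933 m
C+Z_d+Z_r = 0.0200+0.0500+0.0800 = 0.1500 m
sum ≈ 0.2000+0.5208+0.9933+0.1500 ≈ 1.8642 m = S ✓

v_R_max = 5/2 m/s = 2.5000 m/s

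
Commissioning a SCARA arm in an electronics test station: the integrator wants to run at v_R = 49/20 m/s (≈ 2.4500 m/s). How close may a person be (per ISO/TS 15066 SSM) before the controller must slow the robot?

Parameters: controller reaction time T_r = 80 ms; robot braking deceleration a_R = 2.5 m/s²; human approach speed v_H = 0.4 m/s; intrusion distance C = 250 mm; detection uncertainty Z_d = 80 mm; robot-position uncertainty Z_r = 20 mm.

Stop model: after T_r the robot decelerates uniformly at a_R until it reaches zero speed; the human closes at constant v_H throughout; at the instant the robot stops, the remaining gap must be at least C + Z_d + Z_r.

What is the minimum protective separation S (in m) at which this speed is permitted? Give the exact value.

S_min = 4341/2000 m = 2.1705 m

stop time T_s = (49/20)/(5/2) = 0.9800 s
robot in T_r: 2.4500·0.0800 = 0.1960 m
robot under decel: 2.4500²/(2·2.5000) = 1.2005 m
person approaches 0.4000·(0.0800+0.9800) = 0.4240 m
C+Z_d+Z_r = 0.2500+0.0800+0.0200 = 0.3500 m
S_min ≈ 0.1960+1.2005+0.4240+0.3500  ⇒  S_min = 4341/2000 m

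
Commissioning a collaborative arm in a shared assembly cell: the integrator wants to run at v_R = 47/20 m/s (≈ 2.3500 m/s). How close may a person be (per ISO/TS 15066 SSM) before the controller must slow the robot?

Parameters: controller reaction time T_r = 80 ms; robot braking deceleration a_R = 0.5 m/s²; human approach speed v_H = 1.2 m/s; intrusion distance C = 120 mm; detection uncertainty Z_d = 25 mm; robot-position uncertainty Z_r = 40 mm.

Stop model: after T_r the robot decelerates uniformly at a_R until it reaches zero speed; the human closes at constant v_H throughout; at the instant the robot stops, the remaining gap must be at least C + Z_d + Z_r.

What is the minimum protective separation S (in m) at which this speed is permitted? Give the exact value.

T_s = v_R/a_R = (47/20)/(1/2) = 4.7000 s
robot in T_r: 2.3500·0.0800 = 0.1880 m
robot under decel: 2.3500²/(2·0.5000) = 5.5225 m
person approaches 1.2000·(0.0800+4.7000) = 5.7360 m
margins: 0.1200+0.0250+0.0400 = 0.1850 m
S_min ≈ 0.1880+5.5225+5.7360+0.1850  ⇒  S_min = 23263/2000 m

S_min = 23263/2000 m = 11.6315 m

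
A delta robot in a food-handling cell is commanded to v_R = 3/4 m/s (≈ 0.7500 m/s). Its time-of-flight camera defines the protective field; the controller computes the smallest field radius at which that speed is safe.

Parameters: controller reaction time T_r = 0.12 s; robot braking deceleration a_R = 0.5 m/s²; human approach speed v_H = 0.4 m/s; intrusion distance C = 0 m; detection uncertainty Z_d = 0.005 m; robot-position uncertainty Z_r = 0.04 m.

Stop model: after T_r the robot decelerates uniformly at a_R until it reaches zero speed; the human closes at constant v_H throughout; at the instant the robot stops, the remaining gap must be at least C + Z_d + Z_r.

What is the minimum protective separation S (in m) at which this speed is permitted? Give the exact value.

stop time T_s = (3/4)/(1/2) = 1.5000 s
robot in T_r: 0.7500·0.1200 = 0.0900 m
braking distance = 0.7500²/(2·0.5000) = 0.5625 m
person approaches 0.4000·(0.1200+1.5000) = 0.6480 m
C+Z_d+Z_r = 0.0000+0.0050+0.0400 = 0.0450 m
S_min ≈ 0.0900+0.5625+0.6480+0.0450  ⇒  S_min = 2691/2000 m

S_min = 2691/2000 m = 1.3455 m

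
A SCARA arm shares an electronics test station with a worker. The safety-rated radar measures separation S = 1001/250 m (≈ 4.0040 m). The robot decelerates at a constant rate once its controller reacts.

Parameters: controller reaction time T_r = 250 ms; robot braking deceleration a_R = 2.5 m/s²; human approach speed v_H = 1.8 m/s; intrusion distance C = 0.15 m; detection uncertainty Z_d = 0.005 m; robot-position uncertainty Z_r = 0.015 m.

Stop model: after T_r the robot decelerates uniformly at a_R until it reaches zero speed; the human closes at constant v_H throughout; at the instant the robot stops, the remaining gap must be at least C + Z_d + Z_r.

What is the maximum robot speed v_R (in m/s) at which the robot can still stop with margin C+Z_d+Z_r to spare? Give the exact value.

at the boundary: (1/5)·v² + (97/100)·v + (-423/125) = 0
  disc = (97/100)² − 4·(1/5)·(-423/125) = 36481/10000 ; √disc = 191/100
  v_R = (−(97/100) + 191/100) / (2·(1/5)) = 47/20 m/s
check:
T_s = v_R/a_R = (47/20)/(5/2) = 0.9400 s
reaction-phase robot travel = 2.3500·0.2500 = 0.5875 m
braking distance = 2.3500²/(2·2.5000) = 1.1045 m
human over T_r+T_s: 1.8000·(0.2500+0.9400) = 2.1420 m
C+Z_d+Z_r = 0.1500+0.0050+0.0150 = 0.1700 m
sum ≈ 0.5875+1.1045+2.1420+0.1700 ≈ 4.0040 m = S ✓

v_R_max = 47/20 m/s = 2.3500 m/s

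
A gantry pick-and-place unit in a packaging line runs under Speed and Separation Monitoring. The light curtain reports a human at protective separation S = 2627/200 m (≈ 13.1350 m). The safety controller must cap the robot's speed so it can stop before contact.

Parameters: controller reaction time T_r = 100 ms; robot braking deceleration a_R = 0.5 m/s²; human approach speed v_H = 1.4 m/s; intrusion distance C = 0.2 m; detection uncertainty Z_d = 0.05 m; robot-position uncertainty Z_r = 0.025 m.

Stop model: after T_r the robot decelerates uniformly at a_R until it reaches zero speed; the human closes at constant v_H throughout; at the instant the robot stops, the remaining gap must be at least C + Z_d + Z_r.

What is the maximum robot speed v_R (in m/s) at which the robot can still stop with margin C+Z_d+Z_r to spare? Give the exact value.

v_R_max = 12/5 m/s = 2.4000 m/s

quadratic (1)·v² + (29/10)·v + (-318/25) = 0
  disc = (29/10)² − 4·(1)·(-318/25) = 5929/100 ; √disc = 77/10
  v_R = (−(29/10) + 77/10) / (2·(1)) = 12/5 m/s
check:
T_s = v_R/a_R = (12/5)/(1/2) = 4.8000 s
reaction-phase robot travel = 2.4000·0.1000 = 0.2400 m
robot under decel: 2.4000²/(2·0.5000) = 5.7600 m
human closes 1.4000·4.9000 = 6.8600 m
residual clearance needed = 0.2000+0.0500+0.0250 = 0.2750 m
sum ≈ 0.2400+5.7600+6.8600+0.2750 ≈ 13.1350 m = S ✓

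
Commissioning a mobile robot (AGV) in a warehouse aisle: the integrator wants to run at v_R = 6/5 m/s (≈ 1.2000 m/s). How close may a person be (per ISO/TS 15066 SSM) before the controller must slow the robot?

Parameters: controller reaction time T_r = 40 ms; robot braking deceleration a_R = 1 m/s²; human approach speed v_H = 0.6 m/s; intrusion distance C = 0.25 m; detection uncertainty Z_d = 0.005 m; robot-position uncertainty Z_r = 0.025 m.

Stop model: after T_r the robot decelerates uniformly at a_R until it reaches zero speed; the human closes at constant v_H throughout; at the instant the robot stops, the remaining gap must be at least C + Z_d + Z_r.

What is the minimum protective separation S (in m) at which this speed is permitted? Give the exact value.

S_min = 224/125 m = 1.7920 m

stop time T_s = (6/5)/1 = 1.2000 s
robot covers v_R·T_r = 1.2000·0.0400 = 0.0480 m before braking
robot covers 1.2000·1.2000 − ½·1.0000·1.2000² = 0.7200 m while stopping
human over T_r+T_s: 0.6000·(0.0400+1.2000) = 0.7440 m
margins: 0.2500+0.0050+0.0250 = 0.2800 m
S_min ≈ 0.0480+0.7200+0.7440+0.2800  ⇒  S_min = 224/125 m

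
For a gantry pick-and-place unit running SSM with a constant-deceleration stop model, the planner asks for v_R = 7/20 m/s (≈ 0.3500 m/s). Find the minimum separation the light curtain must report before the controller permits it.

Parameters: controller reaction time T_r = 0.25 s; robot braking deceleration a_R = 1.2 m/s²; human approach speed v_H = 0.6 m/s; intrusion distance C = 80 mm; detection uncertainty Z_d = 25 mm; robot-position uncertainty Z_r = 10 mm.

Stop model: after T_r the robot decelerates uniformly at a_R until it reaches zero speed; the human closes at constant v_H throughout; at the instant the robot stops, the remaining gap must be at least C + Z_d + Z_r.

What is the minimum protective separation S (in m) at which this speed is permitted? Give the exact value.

T_s = v_R/a_R = (7/20)/(6/5) = 0.2917 s
robot in T_r: 0.3500·0.2500 = 0.0875 m
robot under decel: 0.3500²/(2·1.2000) = 0.0510 m
person approaches 0.6000·(0.2500+0.2917) = 0.3250 m
residual clearance needed = 0.0800+0.0250+0.0100 = 0.1150 m
S_min ≈ 0.0875+0.0510+0.3250+0.1150  ⇒  S_min = 2777/4800 m

S_min = 2777/4800 m = 0.5785 m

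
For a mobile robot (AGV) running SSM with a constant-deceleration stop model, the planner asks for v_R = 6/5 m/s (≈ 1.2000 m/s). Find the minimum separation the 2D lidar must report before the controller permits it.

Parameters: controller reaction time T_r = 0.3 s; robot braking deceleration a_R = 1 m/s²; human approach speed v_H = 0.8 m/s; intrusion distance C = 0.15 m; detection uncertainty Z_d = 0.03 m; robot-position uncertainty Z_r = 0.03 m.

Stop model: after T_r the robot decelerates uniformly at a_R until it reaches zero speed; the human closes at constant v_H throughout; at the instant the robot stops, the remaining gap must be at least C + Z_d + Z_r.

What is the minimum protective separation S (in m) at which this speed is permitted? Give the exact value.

T_s = v_R/a_R = (6/5)/1 = 1.2000 s
robot covers v_R·T_r = 1.2000·0.3000 = 0.3600 m before braking
robot under decel: 1.2000²/(2·1.0000) = 0.7200 m
human closes 0.8000·1.5000 = 1.2000 m
C+Z_d+Z_r = 0.1500+0.0300+0.0300 = 0.2100 m
S_min ≈ 0.3600+0.7200+1.2000+0.2100  ⇒  S_min = 249/100 m

S_min = 249/100 m = 2.4900 m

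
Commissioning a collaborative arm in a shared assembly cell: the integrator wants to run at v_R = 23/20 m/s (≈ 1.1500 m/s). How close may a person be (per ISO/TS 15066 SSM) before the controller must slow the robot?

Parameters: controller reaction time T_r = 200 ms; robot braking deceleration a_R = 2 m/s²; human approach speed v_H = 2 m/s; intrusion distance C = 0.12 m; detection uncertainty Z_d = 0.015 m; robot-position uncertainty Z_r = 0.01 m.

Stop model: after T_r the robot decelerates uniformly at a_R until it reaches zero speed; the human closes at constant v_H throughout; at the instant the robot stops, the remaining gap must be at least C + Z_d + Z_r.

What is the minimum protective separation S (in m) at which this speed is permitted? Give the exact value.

S_min = 3609/1600 m = 2.2556 m

T_s = v_R/a_R = (23/20)/2 = 0.5750 s
robot covers v_R·T_r = 1.1500·0.2000 = 0.2300 m before braking
robot covers 1.1500·0.5750 − ½·2.0000·0.5750² = 0.3306 m while stopping
human over T_r+T_s: 2.0000·(0.2000+0.5750) = 1.5500 m
C+Z_d+Z_r = 0.1200+0.0150+0.0100 = 0.1450 m
S_min ≈ 0.2300+0.3306+1.5500+0.1450  ⇒  S_min = 3609/1600 m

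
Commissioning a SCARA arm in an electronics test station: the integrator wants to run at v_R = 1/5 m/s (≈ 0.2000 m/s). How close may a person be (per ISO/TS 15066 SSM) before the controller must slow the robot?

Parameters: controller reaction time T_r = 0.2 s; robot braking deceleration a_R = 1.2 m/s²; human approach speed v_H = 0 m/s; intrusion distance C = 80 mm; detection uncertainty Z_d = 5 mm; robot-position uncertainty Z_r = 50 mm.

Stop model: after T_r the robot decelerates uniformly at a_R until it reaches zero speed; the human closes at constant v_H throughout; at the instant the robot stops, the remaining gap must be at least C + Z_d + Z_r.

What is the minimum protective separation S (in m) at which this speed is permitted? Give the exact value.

T_s = v_R/a_R = (1/5)/(6/5) = 0.1667 s
robot covers v_R·T_r = 0.2000·0.2000 = 0.0400 m before braking
robot covers 0.2000·0.1667 − ½·1.2000·0.1667² = 0.0167 m while stopping
human over T_r+T_s: 0.0000·(0.2000+0.1667) = 0.0000 m
C+Z_d+Z_r = 0.0800+0.0050+0.0500 = 0.1350 m
S_min ≈ 0.0400+0.0167+0.0000+0.1350  ⇒  S_min = 23/120 m

S_min = 23/120 m = 0.1917 m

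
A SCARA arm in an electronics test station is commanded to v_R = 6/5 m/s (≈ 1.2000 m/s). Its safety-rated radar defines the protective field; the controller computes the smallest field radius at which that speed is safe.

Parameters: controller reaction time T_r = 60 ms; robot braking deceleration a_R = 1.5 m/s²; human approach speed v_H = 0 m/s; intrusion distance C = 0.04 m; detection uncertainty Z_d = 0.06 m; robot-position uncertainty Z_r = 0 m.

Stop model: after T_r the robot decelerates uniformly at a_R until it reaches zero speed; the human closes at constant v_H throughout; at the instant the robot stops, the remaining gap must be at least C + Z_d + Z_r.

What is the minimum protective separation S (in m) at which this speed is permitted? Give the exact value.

S_min = 163/250 m = 0.6520 m

T_s = v_R/a_R = (6/5)/(3/2) = 0.8000 s
reaction-phase robot travel = 1.2000·0.0600 = 0.0720 m
robot under decel: 1.2000²/(2·1.5000) = 0.4800 m
human closes 0.0000·0.8600 = 0.0000 m
margins: 0.0400+0.0600+0.0000 = 0.1000 m
S_min ≈ 0.0720+0.4800+0.0000+0.1000  ⇒  S_min = 163/250 m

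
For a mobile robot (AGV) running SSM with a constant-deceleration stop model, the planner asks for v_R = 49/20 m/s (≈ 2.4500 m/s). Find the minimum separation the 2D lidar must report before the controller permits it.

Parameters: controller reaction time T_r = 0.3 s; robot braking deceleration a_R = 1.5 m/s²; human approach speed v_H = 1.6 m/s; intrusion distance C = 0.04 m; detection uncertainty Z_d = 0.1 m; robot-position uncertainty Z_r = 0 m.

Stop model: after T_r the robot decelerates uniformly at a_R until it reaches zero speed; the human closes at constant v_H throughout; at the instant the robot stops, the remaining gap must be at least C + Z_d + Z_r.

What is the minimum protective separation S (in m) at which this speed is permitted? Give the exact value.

stop time T_s = (49/20)/(3/2) = 1.6333 s
reaction-phase robot travel = 2.4500·0.3000 = 0.7350 m
robot under decel: 2.4500²/(2·1.5000) = 2.0008 m
human closes 1.6000·1.9333 = 3.0933 m
margins: 0.0400+0.1000+0.0000 = 0.1400 m
S_min ≈ 0.7350+2.0008+3.0933+0.1400  ⇒  S_min = 7163/1200 m

S_min = 7163/1200 m = 5.9692 m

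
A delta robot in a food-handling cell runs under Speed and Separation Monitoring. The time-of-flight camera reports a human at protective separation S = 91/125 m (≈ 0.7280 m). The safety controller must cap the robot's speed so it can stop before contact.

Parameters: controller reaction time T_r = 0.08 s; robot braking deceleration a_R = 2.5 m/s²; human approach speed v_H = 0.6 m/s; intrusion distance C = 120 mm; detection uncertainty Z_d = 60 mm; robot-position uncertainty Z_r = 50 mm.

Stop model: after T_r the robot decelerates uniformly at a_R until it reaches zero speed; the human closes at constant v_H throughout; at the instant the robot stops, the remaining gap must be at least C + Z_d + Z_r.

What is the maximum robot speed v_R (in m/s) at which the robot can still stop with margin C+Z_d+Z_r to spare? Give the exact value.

v_R_max = 9/10 m/s = 0.9000 m/s

collect terms ⇒ (1/5)·v_R² + (8/25)·v_R + (-9/20) = 0
  disc = (8/25)² − 4·(1/5)·(-9/20) = 289/625 ; √disc = 17/25
  v_R = (−(8/25) + 17/25) / (2·(1/5)) = 9/10 m/s
check:
T_s = v_R/a_R = (9/10)/(5/2) = 0.3600 s
robot in T_r: 0.9000·0.0800 = 0.0720 m
robot covers 0.9000·0.3600 − ½·2.5000·0.3600² = 0.1620 m while stopping
human over T_r+T_s: 0.6000·(0.0800+0.3600) = 0.2640 m
margins: 0.1200+0.0600+0.0500 = 0.2300 m
sum ≈ 0.0720+0.1620+0.2640+0.2300 ≈ 0.7280 m = S ✓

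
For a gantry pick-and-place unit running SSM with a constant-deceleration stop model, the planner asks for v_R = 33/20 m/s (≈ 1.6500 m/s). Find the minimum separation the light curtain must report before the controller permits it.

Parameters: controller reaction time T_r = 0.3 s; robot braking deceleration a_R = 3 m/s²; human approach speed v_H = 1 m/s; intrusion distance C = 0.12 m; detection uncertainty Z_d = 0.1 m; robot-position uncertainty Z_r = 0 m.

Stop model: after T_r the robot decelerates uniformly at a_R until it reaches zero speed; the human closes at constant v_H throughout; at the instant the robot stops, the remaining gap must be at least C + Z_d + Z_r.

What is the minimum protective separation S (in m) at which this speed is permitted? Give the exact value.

S_min = 323/160 m = 2.0187 m

stop time T_s = (33/20)/3 = 0.5500 s
reaction-phase robot travel = 1.6500·0.3000 = 0.4950 m
robot under decel: 1.6500²/(2·3.0000) = 0.4537 m
human closes 1.0000·0.8500 = 0.8500 m
residual clearance needed = 0.1200+0.1000+0.0000 = 0.2200 m
S_min ≈ 0.4950+0.4537+0.8500+0.2200  ⇒  S_min = 323/160 m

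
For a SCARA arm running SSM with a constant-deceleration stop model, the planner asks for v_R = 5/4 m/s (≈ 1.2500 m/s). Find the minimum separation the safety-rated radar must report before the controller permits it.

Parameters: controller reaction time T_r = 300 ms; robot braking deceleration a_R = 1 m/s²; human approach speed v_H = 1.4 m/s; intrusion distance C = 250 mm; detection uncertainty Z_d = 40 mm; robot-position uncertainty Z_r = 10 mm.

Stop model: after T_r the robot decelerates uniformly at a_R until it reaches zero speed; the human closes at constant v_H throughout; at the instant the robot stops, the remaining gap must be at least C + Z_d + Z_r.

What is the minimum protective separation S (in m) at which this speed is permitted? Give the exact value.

T_s = v_R/a_R = (5/4)/1 = 1.2500 s
reaction-phase robot travel = 1.2500·0.3000 = 0.3750 m
braking distance = 1.2500²/(2·1.0000) = 0.7812 m
human closes 1.4000·1.5500 = 2.1700 m
residual clearance needed = 0.2500+0.0400+0.0100 = 0.3000 m
S_min ≈ 0.3750+0.7812+2.1700+0.3000  ⇒  S_min = 2901/800 m

S_min = 2901/800 m = 3.6263 m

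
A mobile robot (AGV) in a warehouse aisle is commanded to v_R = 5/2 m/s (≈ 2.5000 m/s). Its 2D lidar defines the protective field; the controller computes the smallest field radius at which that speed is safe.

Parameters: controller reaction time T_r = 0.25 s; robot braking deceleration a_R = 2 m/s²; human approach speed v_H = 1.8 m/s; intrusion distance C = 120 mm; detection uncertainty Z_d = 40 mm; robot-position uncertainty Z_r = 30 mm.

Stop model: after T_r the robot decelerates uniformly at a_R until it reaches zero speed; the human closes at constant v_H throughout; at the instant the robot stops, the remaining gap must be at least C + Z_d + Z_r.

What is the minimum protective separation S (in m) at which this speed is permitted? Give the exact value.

S_min = 2031/400 m = 5.0775 m

T_s = v_R/a_R = (5/2)/2 = 1.2500 s
reaction-phase robot travel = 2.5000·0.2500 = 0.6250 m
robot covers 2.5000·1.2500 − ½·2.0000·1.2500² = 1.5625 m while stopping
human closes 1.8000·1.5000 = 2.7000 m
C+Z_d+Z_r = 0.1200+0.0400+0.0300 = 0.1900 m
S_min ≈ 0.6250+1.5625+2.7000+0.1900  ⇒  S_min = 2031/400 m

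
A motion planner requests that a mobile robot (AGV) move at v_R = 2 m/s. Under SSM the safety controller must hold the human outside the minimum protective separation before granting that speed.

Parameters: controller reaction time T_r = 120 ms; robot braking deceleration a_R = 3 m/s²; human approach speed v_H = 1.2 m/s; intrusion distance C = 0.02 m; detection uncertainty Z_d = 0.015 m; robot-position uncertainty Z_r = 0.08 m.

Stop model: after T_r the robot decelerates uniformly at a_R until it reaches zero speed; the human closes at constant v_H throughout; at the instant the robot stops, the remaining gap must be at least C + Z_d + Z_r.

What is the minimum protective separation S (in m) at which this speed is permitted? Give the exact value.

S_min = 5897/3000 m = 1.9657 m

stop time T_s = 2/3 = 0.6667 s
reaction-phase robot travel = 2.0000·0.1200 = 0.2400 m
robot under decel: 2.0000²/(2·3.0000) = 0.6667 m
human closes 1.2000·0.7867 = 0.9440 m
margins: 0.0200+0.0150+0.0800 = 0.1150 m
S_min ≈ 0.2400+0.6667+0.9440+0.1150  ⇒  S_min = 5897/3000 m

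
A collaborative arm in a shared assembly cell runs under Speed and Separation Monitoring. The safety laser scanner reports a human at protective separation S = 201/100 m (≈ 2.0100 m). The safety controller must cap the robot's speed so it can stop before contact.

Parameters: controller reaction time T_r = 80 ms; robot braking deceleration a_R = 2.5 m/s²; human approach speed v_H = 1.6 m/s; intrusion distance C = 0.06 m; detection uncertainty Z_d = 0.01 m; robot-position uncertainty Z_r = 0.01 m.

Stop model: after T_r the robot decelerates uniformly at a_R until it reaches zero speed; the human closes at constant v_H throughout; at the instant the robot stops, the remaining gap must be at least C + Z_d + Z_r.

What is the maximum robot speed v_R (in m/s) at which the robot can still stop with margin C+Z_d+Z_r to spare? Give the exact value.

v_R_max = 17/10 m/s = 1.7000 m/s

at the boundary: (1/5)·v² + (18/25)·v + (-901/500) = 0
  disc = (18/25)² − 4·(1/5)·(-901/500) = 49/25 ; √disc = 7/5
  v_R = (−(18/25) + 7/5) / (2·(1/5)) = 17/10 m/s
check:
stop time T_s = (17/10)/(5/2) = 0.6800 s
reaction-phase robot travel = 1.7000·0.0800 = 0.1360 m
robot under decel: 1.7000²/(2·2.5000) = 0.5780 m
person approaches 1.6000·(0.0800+0.6800) = 1.2160 m
residual clearance needed = 0.0600+0.0100+0.0100 = 0.0800 m
sum ≈ 0.1360+0.5780+1.2160+0.0800 ≈ 2.0100 m = S ✓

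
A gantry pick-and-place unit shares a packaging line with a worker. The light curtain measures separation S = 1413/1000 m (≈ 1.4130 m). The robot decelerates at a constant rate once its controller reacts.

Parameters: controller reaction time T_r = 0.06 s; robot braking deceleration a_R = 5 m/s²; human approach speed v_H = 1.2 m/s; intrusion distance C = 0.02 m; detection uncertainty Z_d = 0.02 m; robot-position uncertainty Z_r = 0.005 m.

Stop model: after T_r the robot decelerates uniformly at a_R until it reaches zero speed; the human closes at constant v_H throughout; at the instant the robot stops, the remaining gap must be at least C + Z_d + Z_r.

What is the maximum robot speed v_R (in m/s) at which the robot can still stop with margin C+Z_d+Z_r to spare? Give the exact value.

at the boundary: (1/10)·v² + (3/10)·v + (-162/125) = 0
  disc = (3/10)² − 4·(1/10)·(-162/125) = 1521/2500 ; √disc = 39/50
  v_R = (−(3/10) + 39/50) / (2·(1/10)) = 12/5 m/s
check:
T_s = v_R/a_R = (12/5)/5 = 0.4800 s
robot in T_r: 2.4000·0.0600 = 0.1440 m
braking distance = 2.4000²/(2·5.0000) = 0.5760 m
human closes 1.2000·0.5400 = 0.6480 m
residual clearance needed = 0.0200+0.0200+0.0050 = 0.0450 m
sum ≈ 0.1440+0.5760+0.6480+0.0450 ≈ 1.4130 m = S ✓

v_R_max = 12/5 m/s = 2.4000 m/s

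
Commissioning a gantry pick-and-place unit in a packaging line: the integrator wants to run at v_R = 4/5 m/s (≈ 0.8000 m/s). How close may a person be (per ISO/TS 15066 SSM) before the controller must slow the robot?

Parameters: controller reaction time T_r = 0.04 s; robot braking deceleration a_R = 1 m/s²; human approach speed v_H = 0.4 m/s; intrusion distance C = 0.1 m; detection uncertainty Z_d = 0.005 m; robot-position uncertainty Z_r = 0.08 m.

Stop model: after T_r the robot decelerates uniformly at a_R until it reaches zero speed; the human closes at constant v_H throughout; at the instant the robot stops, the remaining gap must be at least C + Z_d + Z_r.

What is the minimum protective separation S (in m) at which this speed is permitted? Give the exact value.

S_min = 873/1000 m = 0.8730 m

stop time T_s = (4/5)/1 = 0.8000 s
robot covers v_R·T_r = 0.8000·0.0400 = 0.0320 m before braking
robot under decel: 0.8000²/(2·1.0000) = 0.3200 m
human closes 0.4000·0.8400 = 0.3360 m
residual clearance needed = 0.1000+0.0050+0.0800 = 0.1850 m
S_min ≈ 0.0320+0.3200+0.3360+0.1850  ⇒  S_min = 873/1000 m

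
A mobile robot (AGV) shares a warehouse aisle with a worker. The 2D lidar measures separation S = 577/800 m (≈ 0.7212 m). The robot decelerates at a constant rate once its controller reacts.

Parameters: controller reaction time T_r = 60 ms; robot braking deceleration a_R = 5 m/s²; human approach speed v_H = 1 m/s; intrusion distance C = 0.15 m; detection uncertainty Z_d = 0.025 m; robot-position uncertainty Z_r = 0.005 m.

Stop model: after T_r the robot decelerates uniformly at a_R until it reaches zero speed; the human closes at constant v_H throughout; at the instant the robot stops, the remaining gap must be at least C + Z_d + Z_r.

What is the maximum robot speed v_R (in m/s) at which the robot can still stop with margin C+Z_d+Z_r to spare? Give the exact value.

quadratic (1/10)·v² + (13/50)·v + (-77/160) = 0
  disc = (13/50)² − 4·(1/10)·(-77/160) = 2601/10000 ; √disc = 51/100
  v_R = (−(13/50) + 51/100) / (2·(1/10)) = 5/4 m/s
check:
T_s = v_R/a_R = (5/4)/5 = 0.2500 s
robot covers v_R·T_r = 1.2500·0.0600 = 0.0750 m before braking
robot covers 1.2500·0.2500 − ½·5.0000·0.2500² = 0.1562 m while stopping
human closes 1.0000·0.3100 = 0.3100 m
C+Z_d+Z_r = 0.1500+0.0250+0.0050 = 0.1800 m
sum ≈ 0.0750+0.1562+0.3100+0.1800 ≈ 0.7212 m = S ✓

v_R_max = 5/4 m/s = 1.2500 m/s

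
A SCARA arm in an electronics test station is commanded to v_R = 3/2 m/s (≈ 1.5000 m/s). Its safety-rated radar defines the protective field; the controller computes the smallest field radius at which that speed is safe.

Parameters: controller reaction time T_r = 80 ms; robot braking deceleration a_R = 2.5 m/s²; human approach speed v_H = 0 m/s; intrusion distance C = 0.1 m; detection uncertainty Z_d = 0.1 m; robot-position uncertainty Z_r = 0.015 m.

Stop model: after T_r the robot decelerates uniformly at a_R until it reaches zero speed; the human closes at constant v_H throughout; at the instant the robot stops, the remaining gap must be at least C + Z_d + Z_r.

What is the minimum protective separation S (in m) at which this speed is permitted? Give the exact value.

S_min = 157/200 m = 0.7850 m

T_s = v_R/a_R = (3/2)/(5/2) = 0.6000 s
reaction-phase robot travel = 1.5000·0.0800 = 0.1200 m
robot covers 1.5000·0.6000 − ½·2.5000·0.6000² = 0.4500 m while stopping
human over T_r+T_s: 0.0000·(0.0800+0.6000) = 0.0000 m
residual clearance needed = 0.1000+0.1000+0.0150 = 0.2150 m
S_min ≈ 0.1200+0.4500+0.0000+0.2150  ⇒  S_min = 157/200 m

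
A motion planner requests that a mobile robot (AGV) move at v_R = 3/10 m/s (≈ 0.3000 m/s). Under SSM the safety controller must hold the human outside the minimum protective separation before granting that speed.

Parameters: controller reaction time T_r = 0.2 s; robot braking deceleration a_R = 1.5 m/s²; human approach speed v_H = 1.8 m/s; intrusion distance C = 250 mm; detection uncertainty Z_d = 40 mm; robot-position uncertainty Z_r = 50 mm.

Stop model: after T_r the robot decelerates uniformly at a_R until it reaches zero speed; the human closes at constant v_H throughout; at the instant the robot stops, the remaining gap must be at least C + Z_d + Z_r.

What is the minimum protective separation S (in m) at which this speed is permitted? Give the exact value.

T_s = v_R/a_R = (3/10)/(3/2) = 0.2000 s
robot covers v_R·T_r = 0.3000·0.2000 = 0.0600 m before braking
robot covers 0.3000·0.2000 − ½·1.5000·0.2000² = 0.0300 m while stopping
person approaches 1.8000·(0.2000+0.2000) = 0.7200 m
C+Z_d+Z_r = 0.2500+0.0400+0.0500 = 0.3400 m
S_min ≈ 0.0600+0.0300+0.7200+0.3400  ⇒  S_min = 23/20 m

S_min = 23/20 m = 1.1500 m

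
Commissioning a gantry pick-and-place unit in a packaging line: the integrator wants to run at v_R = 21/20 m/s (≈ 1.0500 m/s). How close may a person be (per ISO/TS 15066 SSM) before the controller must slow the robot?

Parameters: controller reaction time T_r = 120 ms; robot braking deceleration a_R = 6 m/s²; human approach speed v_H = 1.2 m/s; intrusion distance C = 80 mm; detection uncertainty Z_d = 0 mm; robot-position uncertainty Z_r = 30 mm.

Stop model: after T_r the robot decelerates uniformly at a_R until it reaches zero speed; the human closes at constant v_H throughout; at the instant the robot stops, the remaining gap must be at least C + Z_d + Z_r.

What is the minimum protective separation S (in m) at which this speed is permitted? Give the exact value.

braking lasts T_s = (21/20)/6 = 0.1750 s
robot covers v_R·T_r = 1.0500·0.1200 = 0.1260 m before braking
robot under decel: 1.0500²/(2·6.0000) = 0.0919 m
human closes 1.2000·0.2950 = 0.3540 m
residual clearance needed = 0.0800+0.0000+0.0300 = 0.1100 m
S_min ≈ 0.1260+0.0919+0.3540+0.1100  ⇒  S_min = 1091/1600 m

S_min = 1091/1600 m = 0.6819 m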